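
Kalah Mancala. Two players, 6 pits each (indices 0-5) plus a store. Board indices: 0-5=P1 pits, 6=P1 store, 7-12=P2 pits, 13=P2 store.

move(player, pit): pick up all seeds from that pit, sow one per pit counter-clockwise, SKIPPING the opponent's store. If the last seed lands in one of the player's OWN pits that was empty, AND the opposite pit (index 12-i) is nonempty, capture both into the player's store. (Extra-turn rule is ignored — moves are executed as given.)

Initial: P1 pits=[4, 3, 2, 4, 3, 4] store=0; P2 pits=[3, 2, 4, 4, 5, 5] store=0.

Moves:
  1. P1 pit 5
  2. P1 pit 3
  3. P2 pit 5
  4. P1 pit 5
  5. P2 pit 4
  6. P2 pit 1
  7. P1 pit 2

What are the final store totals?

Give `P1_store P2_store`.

Move 1: P1 pit5 -> P1=[4,3,2,4,3,0](1) P2=[4,3,5,4,5,5](0)
Move 2: P1 pit3 -> P1=[4,3,2,0,4,1](2) P2=[5,3,5,4,5,5](0)
Move 3: P2 pit5 -> P1=[5,4,3,1,4,1](2) P2=[5,3,5,4,5,0](1)
Move 4: P1 pit5 -> P1=[5,4,3,1,4,0](3) P2=[5,3,5,4,5,0](1)
Move 5: P2 pit4 -> P1=[6,5,4,1,4,0](3) P2=[5,3,5,4,0,1](2)
Move 6: P2 pit1 -> P1=[6,0,4,1,4,0](3) P2=[5,0,6,5,0,1](8)
Move 7: P1 pit2 -> P1=[6,0,0,2,5,1](4) P2=[5,0,6,5,0,1](8)

Answer: 4 8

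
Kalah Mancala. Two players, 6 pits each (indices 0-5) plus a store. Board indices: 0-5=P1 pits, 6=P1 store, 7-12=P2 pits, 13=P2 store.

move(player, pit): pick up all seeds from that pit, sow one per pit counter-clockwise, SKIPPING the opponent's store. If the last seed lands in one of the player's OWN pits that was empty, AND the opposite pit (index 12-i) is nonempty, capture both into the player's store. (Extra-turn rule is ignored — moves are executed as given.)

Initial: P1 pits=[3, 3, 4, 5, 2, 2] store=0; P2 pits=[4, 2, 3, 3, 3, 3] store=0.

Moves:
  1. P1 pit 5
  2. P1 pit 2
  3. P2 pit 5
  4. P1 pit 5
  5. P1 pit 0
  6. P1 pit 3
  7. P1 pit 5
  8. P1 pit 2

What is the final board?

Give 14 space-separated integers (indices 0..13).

Answer: 0 5 0 0 5 0 10 6 3 0 4 3 0 1

Derivation:
Move 1: P1 pit5 -> P1=[3,3,4,5,2,0](1) P2=[5,2,3,3,3,3](0)
Move 2: P1 pit2 -> P1=[3,3,0,6,3,1](2) P2=[5,2,3,3,3,3](0)
Move 3: P2 pit5 -> P1=[4,4,0,6,3,1](2) P2=[5,2,3,3,3,0](1)
Move 4: P1 pit5 -> P1=[4,4,0,6,3,0](3) P2=[5,2,3,3,3,0](1)
Move 5: P1 pit0 -> P1=[0,5,1,7,4,0](3) P2=[5,2,3,3,3,0](1)
Move 6: P1 pit3 -> P1=[0,5,1,0,5,1](4) P2=[6,3,4,4,3,0](1)
Move 7: P1 pit5 -> P1=[0,5,1,0,5,0](5) P2=[6,3,4,4,3,0](1)
Move 8: P1 pit2 -> P1=[0,5,0,0,5,0](10) P2=[6,3,0,4,3,0](1)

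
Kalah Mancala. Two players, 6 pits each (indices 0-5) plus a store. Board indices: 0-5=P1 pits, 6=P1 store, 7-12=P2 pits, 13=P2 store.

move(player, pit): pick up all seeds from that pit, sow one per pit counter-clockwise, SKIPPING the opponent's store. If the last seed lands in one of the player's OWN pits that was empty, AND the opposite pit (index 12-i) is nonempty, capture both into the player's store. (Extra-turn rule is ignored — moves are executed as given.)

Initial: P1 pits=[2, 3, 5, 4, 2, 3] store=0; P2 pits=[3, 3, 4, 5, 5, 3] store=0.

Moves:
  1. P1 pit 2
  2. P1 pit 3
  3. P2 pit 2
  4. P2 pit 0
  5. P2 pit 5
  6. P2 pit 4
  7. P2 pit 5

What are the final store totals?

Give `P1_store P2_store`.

Move 1: P1 pit2 -> P1=[2,3,0,5,3,4](1) P2=[4,3,4,5,5,3](0)
Move 2: P1 pit3 -> P1=[2,3,0,0,4,5](2) P2=[5,4,4,5,5,3](0)
Move 3: P2 pit2 -> P1=[2,3,0,0,4,5](2) P2=[5,4,0,6,6,4](1)
Move 4: P2 pit0 -> P1=[2,3,0,0,4,5](2) P2=[0,5,1,7,7,5](1)
Move 5: P2 pit5 -> P1=[3,4,1,1,4,5](2) P2=[0,5,1,7,7,0](2)
Move 6: P2 pit4 -> P1=[4,5,2,2,5,5](2) P2=[0,5,1,7,0,1](3)
Move 7: P2 pit5 -> P1=[4,5,2,2,5,5](2) P2=[0,5,1,7,0,0](4)

Answer: 2 4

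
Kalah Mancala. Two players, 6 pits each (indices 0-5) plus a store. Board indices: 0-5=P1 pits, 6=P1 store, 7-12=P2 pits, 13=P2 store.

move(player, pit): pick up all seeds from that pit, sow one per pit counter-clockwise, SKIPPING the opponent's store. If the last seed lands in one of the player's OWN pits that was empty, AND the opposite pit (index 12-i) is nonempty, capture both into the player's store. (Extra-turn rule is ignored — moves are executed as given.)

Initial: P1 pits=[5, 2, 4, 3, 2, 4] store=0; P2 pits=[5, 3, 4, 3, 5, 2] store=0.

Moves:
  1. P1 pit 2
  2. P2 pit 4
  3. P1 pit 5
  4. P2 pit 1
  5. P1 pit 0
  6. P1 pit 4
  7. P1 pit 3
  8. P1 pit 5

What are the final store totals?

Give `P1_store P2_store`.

Move 1: P1 pit2 -> P1=[5,2,0,4,3,5](1) P2=[5,3,4,3,5,2](0)
Move 2: P2 pit4 -> P1=[6,3,1,4,3,5](1) P2=[5,3,4,3,0,3](1)
Move 3: P1 pit5 -> P1=[6,3,1,4,3,0](2) P2=[6,4,5,4,0,3](1)
Move 4: P2 pit1 -> P1=[6,3,1,4,3,0](2) P2=[6,0,6,5,1,4](1)
Move 5: P1 pit0 -> P1=[0,4,2,5,4,1](3) P2=[6,0,6,5,1,4](1)
Move 6: P1 pit4 -> P1=[0,4,2,5,0,2](4) P2=[7,1,6,5,1,4](1)
Move 7: P1 pit3 -> P1=[0,4,2,0,1,3](5) P2=[8,2,6,5,1,4](1)
Move 8: P1 pit5 -> P1=[0,4,2,0,1,0](6) P2=[9,3,6,5,1,4](1)

Answer: 6 1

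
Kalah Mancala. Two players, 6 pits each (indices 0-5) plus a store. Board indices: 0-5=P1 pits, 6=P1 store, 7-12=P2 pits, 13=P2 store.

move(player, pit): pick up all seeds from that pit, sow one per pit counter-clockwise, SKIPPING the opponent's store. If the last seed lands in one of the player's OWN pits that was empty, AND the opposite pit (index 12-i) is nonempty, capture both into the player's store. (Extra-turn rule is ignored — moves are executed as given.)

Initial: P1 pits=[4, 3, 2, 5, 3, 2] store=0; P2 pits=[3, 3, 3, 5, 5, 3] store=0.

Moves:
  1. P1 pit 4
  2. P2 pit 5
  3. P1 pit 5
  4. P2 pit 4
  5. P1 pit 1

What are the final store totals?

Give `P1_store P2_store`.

Answer: 3 2

Derivation:
Move 1: P1 pit4 -> P1=[4,3,2,5,0,3](1) P2=[4,3,3,5,5,3](0)
Move 2: P2 pit5 -> P1=[5,4,2,5,0,3](1) P2=[4,3,3,5,5,0](1)
Move 3: P1 pit5 -> P1=[5,4,2,5,0,0](2) P2=[5,4,3,5,5,0](1)
Move 4: P2 pit4 -> P1=[6,5,3,5,0,0](2) P2=[5,4,3,5,0,1](2)
Move 5: P1 pit1 -> P1=[6,0,4,6,1,1](3) P2=[5,4,3,5,0,1](2)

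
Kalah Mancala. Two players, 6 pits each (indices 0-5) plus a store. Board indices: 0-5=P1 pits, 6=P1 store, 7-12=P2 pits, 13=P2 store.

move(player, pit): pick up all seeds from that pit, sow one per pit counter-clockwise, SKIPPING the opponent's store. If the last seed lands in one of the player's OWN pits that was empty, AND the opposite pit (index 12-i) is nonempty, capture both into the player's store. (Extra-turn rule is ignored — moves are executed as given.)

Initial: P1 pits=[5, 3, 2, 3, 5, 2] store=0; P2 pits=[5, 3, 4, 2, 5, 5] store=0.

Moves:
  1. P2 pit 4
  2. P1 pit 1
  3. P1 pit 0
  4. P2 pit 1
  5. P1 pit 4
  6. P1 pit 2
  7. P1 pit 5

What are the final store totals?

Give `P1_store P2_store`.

Answer: 4 3

Derivation:
Move 1: P2 pit4 -> P1=[6,4,3,3,5,2](0) P2=[5,3,4,2,0,6](1)
Move 2: P1 pit1 -> P1=[6,0,4,4,6,3](0) P2=[5,3,4,2,0,6](1)
Move 3: P1 pit0 -> P1=[0,1,5,5,7,4](1) P2=[5,3,4,2,0,6](1)
Move 4: P2 pit1 -> P1=[0,0,5,5,7,4](1) P2=[5,0,5,3,0,6](3)
Move 5: P1 pit4 -> P1=[0,0,5,5,0,5](2) P2=[6,1,6,4,1,6](3)
Move 6: P1 pit2 -> P1=[0,0,0,6,1,6](3) P2=[7,1,6,4,1,6](3)
Move 7: P1 pit5 -> P1=[0,0,0,6,1,0](4) P2=[8,2,7,5,2,6](3)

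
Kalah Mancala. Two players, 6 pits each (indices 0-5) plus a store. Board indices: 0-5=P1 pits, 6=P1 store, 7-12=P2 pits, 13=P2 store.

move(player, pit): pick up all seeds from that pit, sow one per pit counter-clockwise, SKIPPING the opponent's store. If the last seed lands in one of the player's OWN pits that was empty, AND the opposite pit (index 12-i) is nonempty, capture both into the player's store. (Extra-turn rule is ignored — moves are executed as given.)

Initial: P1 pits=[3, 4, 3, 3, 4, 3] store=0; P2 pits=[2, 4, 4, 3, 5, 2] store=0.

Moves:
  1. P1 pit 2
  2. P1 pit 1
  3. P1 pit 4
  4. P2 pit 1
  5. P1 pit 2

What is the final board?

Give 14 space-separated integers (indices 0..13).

Answer: 3 0 0 6 0 6 1 3 0 6 5 6 3 1

Derivation:
Move 1: P1 pit2 -> P1=[3,4,0,4,5,4](0) P2=[2,4,4,3,5,2](0)
Move 2: P1 pit1 -> P1=[3,0,1,5,6,5](0) P2=[2,4,4,3,5,2](0)
Move 3: P1 pit4 -> P1=[3,0,1,5,0,6](1) P2=[3,5,5,4,5,2](0)
Move 4: P2 pit1 -> P1=[3,0,1,5,0,6](1) P2=[3,0,6,5,6,3](1)
Move 5: P1 pit2 -> P1=[3,0,0,6,0,6](1) P2=[3,0,6,5,6,3](1)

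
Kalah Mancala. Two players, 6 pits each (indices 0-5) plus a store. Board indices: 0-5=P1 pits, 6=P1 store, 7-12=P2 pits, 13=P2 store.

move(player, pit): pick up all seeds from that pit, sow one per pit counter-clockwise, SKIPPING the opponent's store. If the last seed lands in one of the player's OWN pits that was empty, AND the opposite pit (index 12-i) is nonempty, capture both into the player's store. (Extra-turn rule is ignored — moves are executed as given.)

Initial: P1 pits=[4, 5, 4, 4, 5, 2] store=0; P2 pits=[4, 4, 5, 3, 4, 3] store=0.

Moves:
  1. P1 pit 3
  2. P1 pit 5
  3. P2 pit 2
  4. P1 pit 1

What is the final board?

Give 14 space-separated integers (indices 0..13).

Answer: 5 0 5 1 7 1 3 6 5 0 4 5 4 1

Derivation:
Move 1: P1 pit3 -> P1=[4,5,4,0,6,3](1) P2=[5,4,5,3,4,3](0)
Move 2: P1 pit5 -> P1=[4,5,4,0,6,0](2) P2=[6,5,5,3,4,3](0)
Move 3: P2 pit2 -> P1=[5,5,4,0,6,0](2) P2=[6,5,0,4,5,4](1)
Move 4: P1 pit1 -> P1=[5,0,5,1,7,1](3) P2=[6,5,0,4,5,4](1)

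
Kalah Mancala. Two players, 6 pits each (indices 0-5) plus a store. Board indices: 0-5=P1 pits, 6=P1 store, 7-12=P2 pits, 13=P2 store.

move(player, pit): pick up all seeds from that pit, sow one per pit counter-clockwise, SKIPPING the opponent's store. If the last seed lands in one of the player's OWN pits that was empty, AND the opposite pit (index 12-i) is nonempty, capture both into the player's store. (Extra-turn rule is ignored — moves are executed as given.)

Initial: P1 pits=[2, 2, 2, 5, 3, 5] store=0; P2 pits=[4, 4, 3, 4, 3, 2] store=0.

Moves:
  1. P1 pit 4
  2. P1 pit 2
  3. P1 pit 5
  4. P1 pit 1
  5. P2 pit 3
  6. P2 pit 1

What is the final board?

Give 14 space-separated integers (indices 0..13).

Move 1: P1 pit4 -> P1=[2,2,2,5,0,6](1) P2=[5,4,3,4,3,2](0)
Move 2: P1 pit2 -> P1=[2,2,0,6,0,6](6) P2=[5,0,3,4,3,2](0)
Move 3: P1 pit5 -> P1=[2,2,0,6,0,0](7) P2=[6,1,4,5,4,2](0)
Move 4: P1 pit1 -> P1=[2,0,1,7,0,0](7) P2=[6,1,4,5,4,2](0)
Move 5: P2 pit3 -> P1=[3,1,1,7,0,0](7) P2=[6,1,4,0,5,3](1)
Move 6: P2 pit1 -> P1=[3,1,1,7,0,0](7) P2=[6,0,5,0,5,3](1)

Answer: 3 1 1 7 0 0 7 6 0 5 0 5 3 1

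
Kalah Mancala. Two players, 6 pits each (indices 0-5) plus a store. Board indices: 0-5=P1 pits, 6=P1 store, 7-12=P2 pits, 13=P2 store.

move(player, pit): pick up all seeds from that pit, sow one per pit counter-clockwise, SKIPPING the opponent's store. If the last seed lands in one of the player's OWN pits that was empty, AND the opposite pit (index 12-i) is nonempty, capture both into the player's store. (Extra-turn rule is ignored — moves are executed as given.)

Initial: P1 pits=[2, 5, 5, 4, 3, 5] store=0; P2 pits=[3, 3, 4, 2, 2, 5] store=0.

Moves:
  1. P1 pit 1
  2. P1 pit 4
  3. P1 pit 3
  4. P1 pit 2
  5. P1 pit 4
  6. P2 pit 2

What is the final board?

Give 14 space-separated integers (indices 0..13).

Answer: 2 0 0 1 0 10 5 6 6 0 3 3 6 1

Derivation:
Move 1: P1 pit1 -> P1=[2,0,6,5,4,6](1) P2=[3,3,4,2,2,5](0)
Move 2: P1 pit4 -> P1=[2,0,6,5,0,7](2) P2=[4,4,4,2,2,5](0)
Move 3: P1 pit3 -> P1=[2,0,6,0,1,8](3) P2=[5,5,4,2,2,5](0)
Move 4: P1 pit2 -> P1=[2,0,0,1,2,9](4) P2=[6,6,4,2,2,5](0)
Move 5: P1 pit4 -> P1=[2,0,0,1,0,10](5) P2=[6,6,4,2,2,5](0)
Move 6: P2 pit2 -> P1=[2,0,0,1,0,10](5) P2=[6,6,0,3,3,6](1)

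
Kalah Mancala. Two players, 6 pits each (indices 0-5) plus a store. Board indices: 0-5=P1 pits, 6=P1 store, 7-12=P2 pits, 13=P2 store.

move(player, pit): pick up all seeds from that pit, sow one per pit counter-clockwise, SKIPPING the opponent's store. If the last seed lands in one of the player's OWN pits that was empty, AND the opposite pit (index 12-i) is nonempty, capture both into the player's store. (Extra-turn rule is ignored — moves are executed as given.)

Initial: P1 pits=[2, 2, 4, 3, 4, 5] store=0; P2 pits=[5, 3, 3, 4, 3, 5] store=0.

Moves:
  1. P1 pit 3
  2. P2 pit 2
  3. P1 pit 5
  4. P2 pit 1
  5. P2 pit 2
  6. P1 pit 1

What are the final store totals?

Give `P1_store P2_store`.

Move 1: P1 pit3 -> P1=[2,2,4,0,5,6](1) P2=[5,3,3,4,3,5](0)
Move 2: P2 pit2 -> P1=[2,2,4,0,5,6](1) P2=[5,3,0,5,4,6](0)
Move 3: P1 pit5 -> P1=[2,2,4,0,5,0](2) P2=[6,4,1,6,5,6](0)
Move 4: P2 pit1 -> P1=[2,2,4,0,5,0](2) P2=[6,0,2,7,6,7](0)
Move 5: P2 pit2 -> P1=[2,2,4,0,5,0](2) P2=[6,0,0,8,7,7](0)
Move 6: P1 pit1 -> P1=[2,0,5,1,5,0](2) P2=[6,0,0,8,7,7](0)

Answer: 2 0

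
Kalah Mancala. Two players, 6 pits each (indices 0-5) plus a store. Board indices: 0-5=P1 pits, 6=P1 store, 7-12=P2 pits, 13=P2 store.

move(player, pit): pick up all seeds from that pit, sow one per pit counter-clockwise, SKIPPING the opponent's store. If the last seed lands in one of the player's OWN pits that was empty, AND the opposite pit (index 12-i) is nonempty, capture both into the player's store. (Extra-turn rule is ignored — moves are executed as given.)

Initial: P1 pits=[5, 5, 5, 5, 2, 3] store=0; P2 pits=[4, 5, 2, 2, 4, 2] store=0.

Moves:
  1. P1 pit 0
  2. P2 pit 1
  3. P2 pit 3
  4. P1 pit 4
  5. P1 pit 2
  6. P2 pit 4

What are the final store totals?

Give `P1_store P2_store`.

Move 1: P1 pit0 -> P1=[0,6,6,6,3,4](0) P2=[4,5,2,2,4,2](0)
Move 2: P2 pit1 -> P1=[0,6,6,6,3,4](0) P2=[4,0,3,3,5,3](1)
Move 3: P2 pit3 -> P1=[0,6,6,6,3,4](0) P2=[4,0,3,0,6,4](2)
Move 4: P1 pit4 -> P1=[0,6,6,6,0,5](1) P2=[5,0,3,0,6,4](2)
Move 5: P1 pit2 -> P1=[0,6,0,7,1,6](2) P2=[6,1,3,0,6,4](2)
Move 6: P2 pit4 -> P1=[1,7,1,8,1,6](2) P2=[6,1,3,0,0,5](3)

Answer: 2 3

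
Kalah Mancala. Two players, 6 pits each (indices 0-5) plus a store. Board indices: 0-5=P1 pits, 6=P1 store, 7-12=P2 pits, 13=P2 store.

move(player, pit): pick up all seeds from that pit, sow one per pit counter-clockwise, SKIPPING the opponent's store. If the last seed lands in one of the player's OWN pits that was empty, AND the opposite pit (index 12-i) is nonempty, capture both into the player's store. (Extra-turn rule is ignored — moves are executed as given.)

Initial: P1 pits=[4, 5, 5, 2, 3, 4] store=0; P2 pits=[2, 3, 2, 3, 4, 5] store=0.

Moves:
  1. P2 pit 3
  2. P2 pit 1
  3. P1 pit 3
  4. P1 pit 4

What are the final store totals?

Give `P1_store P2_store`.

Move 1: P2 pit3 -> P1=[4,5,5,2,3,4](0) P2=[2,3,2,0,5,6](1)
Move 2: P2 pit1 -> P1=[4,5,5,2,3,4](0) P2=[2,0,3,1,6,6](1)
Move 3: P1 pit3 -> P1=[4,5,5,0,4,5](0) P2=[2,0,3,1,6,6](1)
Move 4: P1 pit4 -> P1=[4,5,5,0,0,6](1) P2=[3,1,3,1,6,6](1)

Answer: 1 1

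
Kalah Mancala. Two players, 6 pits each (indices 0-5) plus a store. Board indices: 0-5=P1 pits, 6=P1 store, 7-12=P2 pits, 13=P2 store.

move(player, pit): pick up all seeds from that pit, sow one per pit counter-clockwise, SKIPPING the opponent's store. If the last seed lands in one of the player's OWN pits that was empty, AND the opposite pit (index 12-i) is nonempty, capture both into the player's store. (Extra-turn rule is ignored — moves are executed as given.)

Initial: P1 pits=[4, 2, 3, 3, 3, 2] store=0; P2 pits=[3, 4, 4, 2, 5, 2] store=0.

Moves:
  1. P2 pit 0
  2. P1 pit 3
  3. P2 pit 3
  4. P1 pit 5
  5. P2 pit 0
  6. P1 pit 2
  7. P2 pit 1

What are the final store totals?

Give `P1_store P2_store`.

Answer: 2 2

Derivation:
Move 1: P2 pit0 -> P1=[4,2,3,3,3,2](0) P2=[0,5,5,3,5,2](0)
Move 2: P1 pit3 -> P1=[4,2,3,0,4,3](1) P2=[0,5,5,3,5,2](0)
Move 3: P2 pit3 -> P1=[4,2,3,0,4,3](1) P2=[0,5,5,0,6,3](1)
Move 4: P1 pit5 -> P1=[4,2,3,0,4,0](2) P2=[1,6,5,0,6,3](1)
Move 5: P2 pit0 -> P1=[4,2,3,0,4,0](2) P2=[0,7,5,0,6,3](1)
Move 6: P1 pit2 -> P1=[4,2,0,1,5,1](2) P2=[0,7,5,0,6,3](1)
Move 7: P2 pit1 -> P1=[5,3,0,1,5,1](2) P2=[0,0,6,1,7,4](2)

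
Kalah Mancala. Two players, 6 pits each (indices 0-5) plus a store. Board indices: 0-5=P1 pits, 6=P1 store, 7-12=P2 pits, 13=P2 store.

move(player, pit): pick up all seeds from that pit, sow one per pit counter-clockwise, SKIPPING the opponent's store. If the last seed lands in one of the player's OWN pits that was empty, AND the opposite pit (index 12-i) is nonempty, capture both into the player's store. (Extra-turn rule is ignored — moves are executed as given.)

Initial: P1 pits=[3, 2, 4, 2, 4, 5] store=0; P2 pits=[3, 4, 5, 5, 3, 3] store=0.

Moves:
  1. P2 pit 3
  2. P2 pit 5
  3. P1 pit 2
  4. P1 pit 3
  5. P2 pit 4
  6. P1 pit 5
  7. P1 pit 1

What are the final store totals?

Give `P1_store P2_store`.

Answer: 4 3

Derivation:
Move 1: P2 pit3 -> P1=[4,3,4,2,4,5](0) P2=[3,4,5,0,4,4](1)
Move 2: P2 pit5 -> P1=[5,4,5,2,4,5](0) P2=[3,4,5,0,4,0](2)
Move 3: P1 pit2 -> P1=[5,4,0,3,5,6](1) P2=[4,4,5,0,4,0](2)
Move 4: P1 pit3 -> P1=[5,4,0,0,6,7](2) P2=[4,4,5,0,4,0](2)
Move 5: P2 pit4 -> P1=[6,5,0,0,6,7](2) P2=[4,4,5,0,0,1](3)
Move 6: P1 pit5 -> P1=[6,5,0,0,6,0](3) P2=[5,5,6,1,1,2](3)
Move 7: P1 pit1 -> P1=[6,0,1,1,7,1](4) P2=[5,5,6,1,1,2](3)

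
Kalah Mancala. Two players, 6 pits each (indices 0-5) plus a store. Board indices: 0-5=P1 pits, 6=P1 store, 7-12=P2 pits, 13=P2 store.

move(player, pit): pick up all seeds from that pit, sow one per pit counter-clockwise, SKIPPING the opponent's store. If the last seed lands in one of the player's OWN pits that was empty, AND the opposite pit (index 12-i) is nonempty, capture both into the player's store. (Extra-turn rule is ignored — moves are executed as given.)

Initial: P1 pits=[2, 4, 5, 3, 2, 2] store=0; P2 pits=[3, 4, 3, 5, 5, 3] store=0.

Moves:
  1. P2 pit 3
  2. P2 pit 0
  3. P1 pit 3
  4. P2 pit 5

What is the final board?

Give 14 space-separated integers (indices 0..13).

Move 1: P2 pit3 -> P1=[3,5,5,3,2,2](0) P2=[3,4,3,0,6,4](1)
Move 2: P2 pit0 -> P1=[3,5,0,3,2,2](0) P2=[0,5,4,0,6,4](7)
Move 3: P1 pit3 -> P1=[3,5,0,0,3,3](1) P2=[0,5,4,0,6,4](7)
Move 4: P2 pit5 -> P1=[4,6,1,0,3,3](1) P2=[0,5,4,0,6,0](8)

Answer: 4 6 1 0 3 3 1 0 5 4 0 6 0 8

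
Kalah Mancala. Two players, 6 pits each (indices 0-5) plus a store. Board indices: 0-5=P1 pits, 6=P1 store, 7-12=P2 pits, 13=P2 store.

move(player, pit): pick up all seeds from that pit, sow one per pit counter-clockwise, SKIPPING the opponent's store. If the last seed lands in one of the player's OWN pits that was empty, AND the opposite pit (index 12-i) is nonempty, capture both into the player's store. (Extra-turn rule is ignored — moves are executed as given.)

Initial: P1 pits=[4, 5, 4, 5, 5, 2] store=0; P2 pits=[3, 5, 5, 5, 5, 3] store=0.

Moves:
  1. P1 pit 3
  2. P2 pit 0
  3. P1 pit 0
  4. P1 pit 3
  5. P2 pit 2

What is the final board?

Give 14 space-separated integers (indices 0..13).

Move 1: P1 pit3 -> P1=[4,5,4,0,6,3](1) P2=[4,6,5,5,5,3](0)
Move 2: P2 pit0 -> P1=[4,5,4,0,6,3](1) P2=[0,7,6,6,6,3](0)
Move 3: P1 pit0 -> P1=[0,6,5,1,7,3](1) P2=[0,7,6,6,6,3](0)
Move 4: P1 pit3 -> P1=[0,6,5,0,8,3](1) P2=[0,7,6,6,6,3](0)
Move 5: P2 pit2 -> P1=[1,7,5,0,8,3](1) P2=[0,7,0,7,7,4](1)

Answer: 1 7 5 0 8 3 1 0 7 0 7 7 4 1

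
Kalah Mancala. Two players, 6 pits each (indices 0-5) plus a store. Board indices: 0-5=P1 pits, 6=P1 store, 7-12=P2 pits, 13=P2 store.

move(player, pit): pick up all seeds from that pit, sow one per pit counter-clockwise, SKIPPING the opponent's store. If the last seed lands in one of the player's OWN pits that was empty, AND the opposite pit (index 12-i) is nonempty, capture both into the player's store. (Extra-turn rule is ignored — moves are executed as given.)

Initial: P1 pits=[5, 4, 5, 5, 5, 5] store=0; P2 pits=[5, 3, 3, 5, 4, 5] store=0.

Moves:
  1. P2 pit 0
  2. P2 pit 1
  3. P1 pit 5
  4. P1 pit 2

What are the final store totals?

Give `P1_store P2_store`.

Answer: 2 0

Derivation:
Move 1: P2 pit0 -> P1=[5,4,5,5,5,5](0) P2=[0,4,4,6,5,6](0)
Move 2: P2 pit1 -> P1=[5,4,5,5,5,5](0) P2=[0,0,5,7,6,7](0)
Move 3: P1 pit5 -> P1=[5,4,5,5,5,0](1) P2=[1,1,6,8,6,7](0)
Move 4: P1 pit2 -> P1=[5,4,0,6,6,1](2) P2=[2,1,6,8,6,7](0)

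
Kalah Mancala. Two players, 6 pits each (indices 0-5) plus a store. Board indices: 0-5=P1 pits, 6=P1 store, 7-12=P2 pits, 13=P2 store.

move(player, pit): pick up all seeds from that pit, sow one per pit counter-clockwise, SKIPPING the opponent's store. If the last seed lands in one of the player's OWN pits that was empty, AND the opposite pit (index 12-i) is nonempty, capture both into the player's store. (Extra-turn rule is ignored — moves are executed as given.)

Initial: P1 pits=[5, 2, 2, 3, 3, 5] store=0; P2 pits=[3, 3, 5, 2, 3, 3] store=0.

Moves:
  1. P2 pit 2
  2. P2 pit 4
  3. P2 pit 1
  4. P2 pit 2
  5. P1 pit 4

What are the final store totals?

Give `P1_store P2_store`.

Move 1: P2 pit2 -> P1=[6,2,2,3,3,5](0) P2=[3,3,0,3,4,4](1)
Move 2: P2 pit4 -> P1=[7,3,2,3,3,5](0) P2=[3,3,0,3,0,5](2)
Move 3: P2 pit1 -> P1=[7,0,2,3,3,5](0) P2=[3,0,1,4,0,5](6)
Move 4: P2 pit2 -> P1=[7,0,2,3,3,5](0) P2=[3,0,0,5,0,5](6)
Move 5: P1 pit4 -> P1=[7,0,2,3,0,6](1) P2=[4,0,0,5,0,5](6)

Answer: 1 6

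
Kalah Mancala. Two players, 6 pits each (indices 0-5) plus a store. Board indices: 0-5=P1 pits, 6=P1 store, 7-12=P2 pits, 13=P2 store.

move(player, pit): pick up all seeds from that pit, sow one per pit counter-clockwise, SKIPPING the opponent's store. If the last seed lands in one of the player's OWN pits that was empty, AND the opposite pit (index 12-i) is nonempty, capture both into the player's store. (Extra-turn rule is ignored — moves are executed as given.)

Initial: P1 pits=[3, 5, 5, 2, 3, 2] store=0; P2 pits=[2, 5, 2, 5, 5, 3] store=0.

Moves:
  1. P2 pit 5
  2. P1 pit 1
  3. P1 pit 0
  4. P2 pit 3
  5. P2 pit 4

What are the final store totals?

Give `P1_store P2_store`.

Answer: 1 3

Derivation:
Move 1: P2 pit5 -> P1=[4,6,5,2,3,2](0) P2=[2,5,2,5,5,0](1)
Move 2: P1 pit1 -> P1=[4,0,6,3,4,3](1) P2=[3,5,2,5,5,0](1)
Move 3: P1 pit0 -> P1=[0,1,7,4,5,3](1) P2=[3,5,2,5,5,0](1)
Move 4: P2 pit3 -> P1=[1,2,7,4,5,3](1) P2=[3,5,2,0,6,1](2)
Move 5: P2 pit4 -> P1=[2,3,8,5,5,3](1) P2=[3,5,2,0,0,2](3)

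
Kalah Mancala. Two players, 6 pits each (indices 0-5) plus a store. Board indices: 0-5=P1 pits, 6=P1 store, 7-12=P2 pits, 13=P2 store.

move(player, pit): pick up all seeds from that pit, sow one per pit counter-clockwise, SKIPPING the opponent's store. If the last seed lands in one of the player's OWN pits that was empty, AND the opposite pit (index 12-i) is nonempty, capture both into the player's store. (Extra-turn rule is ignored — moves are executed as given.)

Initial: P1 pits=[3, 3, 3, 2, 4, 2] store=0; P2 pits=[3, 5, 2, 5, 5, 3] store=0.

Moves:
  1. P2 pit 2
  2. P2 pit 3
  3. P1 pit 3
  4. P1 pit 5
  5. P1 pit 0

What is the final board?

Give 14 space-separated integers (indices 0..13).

Move 1: P2 pit2 -> P1=[3,3,3,2,4,2](0) P2=[3,5,0,6,6,3](0)
Move 2: P2 pit3 -> P1=[4,4,4,2,4,2](0) P2=[3,5,0,0,7,4](1)
Move 3: P1 pit3 -> P1=[4,4,4,0,5,3](0) P2=[3,5,0,0,7,4](1)
Move 4: P1 pit5 -> P1=[4,4,4,0,5,0](1) P2=[4,6,0,0,7,4](1)
Move 5: P1 pit0 -> P1=[0,5,5,1,6,0](1) P2=[4,6,0,0,7,4](1)

Answer: 0 5 5 1 6 0 1 4 6 0 0 7 4 1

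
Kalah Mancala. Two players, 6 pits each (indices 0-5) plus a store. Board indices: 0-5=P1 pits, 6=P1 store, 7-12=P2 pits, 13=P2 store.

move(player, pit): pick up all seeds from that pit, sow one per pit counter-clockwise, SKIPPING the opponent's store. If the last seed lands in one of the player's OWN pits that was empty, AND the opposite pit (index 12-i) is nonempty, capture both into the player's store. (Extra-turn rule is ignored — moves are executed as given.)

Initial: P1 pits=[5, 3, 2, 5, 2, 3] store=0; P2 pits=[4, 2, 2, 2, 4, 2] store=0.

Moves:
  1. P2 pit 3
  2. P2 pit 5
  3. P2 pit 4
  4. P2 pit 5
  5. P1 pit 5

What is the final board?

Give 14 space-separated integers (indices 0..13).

Answer: 7 5 3 5 2 0 1 5 3 2 0 0 0 3

Derivation:
Move 1: P2 pit3 -> P1=[5,3,2,5,2,3](0) P2=[4,2,2,0,5,3](0)
Move 2: P2 pit5 -> P1=[6,4,2,5,2,3](0) P2=[4,2,2,0,5,0](1)
Move 3: P2 pit4 -> P1=[7,5,3,5,2,3](0) P2=[4,2,2,0,0,1](2)
Move 4: P2 pit5 -> P1=[7,5,3,5,2,3](0) P2=[4,2,2,0,0,0](3)
Move 5: P1 pit5 -> P1=[7,5,3,5,2,0](1) P2=[5,3,2,0,0,0](3)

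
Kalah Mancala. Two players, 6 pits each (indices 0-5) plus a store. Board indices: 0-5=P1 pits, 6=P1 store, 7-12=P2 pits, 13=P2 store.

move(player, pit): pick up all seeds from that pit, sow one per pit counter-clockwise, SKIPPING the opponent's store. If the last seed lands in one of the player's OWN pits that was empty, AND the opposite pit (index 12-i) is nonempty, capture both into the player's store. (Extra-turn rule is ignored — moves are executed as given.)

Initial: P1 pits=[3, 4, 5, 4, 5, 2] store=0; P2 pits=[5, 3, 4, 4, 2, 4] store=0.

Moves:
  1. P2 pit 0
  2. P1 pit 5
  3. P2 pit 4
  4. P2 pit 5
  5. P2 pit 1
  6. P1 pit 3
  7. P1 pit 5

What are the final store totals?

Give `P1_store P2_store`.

Answer: 3 8

Derivation:
Move 1: P2 pit0 -> P1=[3,4,5,4,5,2](0) P2=[0,4,5,5,3,5](0)
Move 2: P1 pit5 -> P1=[3,4,5,4,5,0](1) P2=[1,4,5,5,3,5](0)
Move 3: P2 pit4 -> P1=[4,4,5,4,5,0](1) P2=[1,4,5,5,0,6](1)
Move 4: P2 pit5 -> P1=[5,5,6,5,6,0](1) P2=[1,4,5,5,0,0](2)
Move 5: P2 pit1 -> P1=[0,5,6,5,6,0](1) P2=[1,0,6,6,1,0](8)
Move 6: P1 pit3 -> P1=[0,5,6,0,7,1](2) P2=[2,1,6,6,1,0](8)
Move 7: P1 pit5 -> P1=[0,5,6,0,7,0](3) P2=[2,1,6,6,1,0](8)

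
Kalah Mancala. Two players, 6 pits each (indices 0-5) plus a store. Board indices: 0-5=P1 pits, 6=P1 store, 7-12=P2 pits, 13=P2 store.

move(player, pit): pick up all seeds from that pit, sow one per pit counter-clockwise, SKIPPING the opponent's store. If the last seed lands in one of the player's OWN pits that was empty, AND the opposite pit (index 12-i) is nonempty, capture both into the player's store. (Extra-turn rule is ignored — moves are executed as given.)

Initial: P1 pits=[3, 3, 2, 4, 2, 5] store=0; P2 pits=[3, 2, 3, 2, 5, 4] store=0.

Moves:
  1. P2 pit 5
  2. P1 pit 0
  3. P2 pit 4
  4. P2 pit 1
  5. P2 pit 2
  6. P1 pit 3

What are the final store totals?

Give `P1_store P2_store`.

Answer: 1 3

Derivation:
Move 1: P2 pit5 -> P1=[4,4,3,4,2,5](0) P2=[3,2,3,2,5,0](1)
Move 2: P1 pit0 -> P1=[0,5,4,5,3,5](0) P2=[3,2,3,2,5,0](1)
Move 3: P2 pit4 -> P1=[1,6,5,5,3,5](0) P2=[3,2,3,2,0,1](2)
Move 4: P2 pit1 -> P1=[1,6,5,5,3,5](0) P2=[3,0,4,3,0,1](2)
Move 5: P2 pit2 -> P1=[1,6,5,5,3,5](0) P2=[3,0,0,4,1,2](3)
Move 6: P1 pit3 -> P1=[1,6,5,0,4,6](1) P2=[4,1,0,4,1,2](3)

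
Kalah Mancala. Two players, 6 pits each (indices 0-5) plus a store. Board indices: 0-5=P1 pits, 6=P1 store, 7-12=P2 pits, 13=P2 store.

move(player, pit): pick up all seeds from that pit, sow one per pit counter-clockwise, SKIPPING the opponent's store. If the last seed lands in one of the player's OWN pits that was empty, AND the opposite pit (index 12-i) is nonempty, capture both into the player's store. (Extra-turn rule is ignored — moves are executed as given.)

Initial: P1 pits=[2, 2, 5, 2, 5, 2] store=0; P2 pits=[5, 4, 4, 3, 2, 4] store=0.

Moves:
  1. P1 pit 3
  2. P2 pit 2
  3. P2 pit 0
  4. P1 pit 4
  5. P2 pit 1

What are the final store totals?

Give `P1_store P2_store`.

Move 1: P1 pit3 -> P1=[2,2,5,0,6,3](0) P2=[5,4,4,3,2,4](0)
Move 2: P2 pit2 -> P1=[2,2,5,0,6,3](0) P2=[5,4,0,4,3,5](1)
Move 3: P2 pit0 -> P1=[2,2,5,0,6,3](0) P2=[0,5,1,5,4,6](1)
Move 4: P1 pit4 -> P1=[2,2,5,0,0,4](1) P2=[1,6,2,6,4,6](1)
Move 5: P2 pit1 -> P1=[3,2,5,0,0,4](1) P2=[1,0,3,7,5,7](2)

Answer: 1 2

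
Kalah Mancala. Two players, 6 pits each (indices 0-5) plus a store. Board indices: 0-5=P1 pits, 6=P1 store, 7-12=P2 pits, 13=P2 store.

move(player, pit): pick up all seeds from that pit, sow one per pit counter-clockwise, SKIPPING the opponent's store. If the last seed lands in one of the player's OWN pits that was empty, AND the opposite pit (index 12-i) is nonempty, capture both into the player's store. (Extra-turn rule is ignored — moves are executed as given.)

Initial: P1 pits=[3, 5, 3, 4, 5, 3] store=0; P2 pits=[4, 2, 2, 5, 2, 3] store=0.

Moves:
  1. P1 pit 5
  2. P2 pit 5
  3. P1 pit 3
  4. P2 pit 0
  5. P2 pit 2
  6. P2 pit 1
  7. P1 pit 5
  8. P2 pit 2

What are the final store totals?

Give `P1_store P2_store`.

Move 1: P1 pit5 -> P1=[3,5,3,4,5,0](1) P2=[5,3,2,5,2,3](0)
Move 2: P2 pit5 -> P1=[4,6,3,4,5,0](1) P2=[5,3,2,5,2,0](1)
Move 3: P1 pit3 -> P1=[4,6,3,0,6,1](2) P2=[6,3,2,5,2,0](1)
Move 4: P2 pit0 -> P1=[4,6,3,0,6,1](2) P2=[0,4,3,6,3,1](2)
Move 5: P2 pit2 -> P1=[4,6,3,0,6,1](2) P2=[0,4,0,7,4,2](2)
Move 6: P2 pit1 -> P1=[4,6,3,0,6,1](2) P2=[0,0,1,8,5,3](2)
Move 7: P1 pit5 -> P1=[4,6,3,0,6,0](3) P2=[0,0,1,8,5,3](2)
Move 8: P2 pit2 -> P1=[4,6,3,0,6,0](3) P2=[0,0,0,9,5,3](2)

Answer: 3 2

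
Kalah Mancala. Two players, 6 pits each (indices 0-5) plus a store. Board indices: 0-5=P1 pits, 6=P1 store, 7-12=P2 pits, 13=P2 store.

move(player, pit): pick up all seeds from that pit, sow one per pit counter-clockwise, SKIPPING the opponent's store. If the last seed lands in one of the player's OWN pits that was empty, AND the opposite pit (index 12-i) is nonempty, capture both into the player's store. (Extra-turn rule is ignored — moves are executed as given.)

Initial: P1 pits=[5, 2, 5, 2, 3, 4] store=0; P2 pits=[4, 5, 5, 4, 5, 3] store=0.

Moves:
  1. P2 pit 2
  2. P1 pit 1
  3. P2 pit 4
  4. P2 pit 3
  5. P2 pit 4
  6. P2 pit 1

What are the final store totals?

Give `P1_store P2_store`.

Move 1: P2 pit2 -> P1=[6,2,5,2,3,4](0) P2=[4,5,0,5,6,4](1)
Move 2: P1 pit1 -> P1=[6,0,6,3,3,4](0) P2=[4,5,0,5,6,4](1)
Move 3: P2 pit4 -> P1=[7,1,7,4,3,4](0) P2=[4,5,0,5,0,5](2)
Move 4: P2 pit3 -> P1=[8,2,7,4,3,4](0) P2=[4,5,0,0,1,6](3)
Move 5: P2 pit4 -> P1=[8,2,7,4,3,4](0) P2=[4,5,0,0,0,7](3)
Move 6: P2 pit1 -> P1=[8,2,7,4,3,4](0) P2=[4,0,1,1,1,8](4)

Answer: 0 4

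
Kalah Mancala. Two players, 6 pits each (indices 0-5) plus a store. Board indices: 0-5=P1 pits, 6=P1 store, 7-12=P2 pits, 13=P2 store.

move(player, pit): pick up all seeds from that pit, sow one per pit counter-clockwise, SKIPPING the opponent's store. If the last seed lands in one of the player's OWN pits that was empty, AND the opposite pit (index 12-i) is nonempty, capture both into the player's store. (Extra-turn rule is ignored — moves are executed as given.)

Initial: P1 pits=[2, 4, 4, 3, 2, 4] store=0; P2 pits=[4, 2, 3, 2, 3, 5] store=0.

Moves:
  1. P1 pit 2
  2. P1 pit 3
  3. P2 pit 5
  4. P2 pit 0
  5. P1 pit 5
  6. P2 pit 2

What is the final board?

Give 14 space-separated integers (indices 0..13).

Move 1: P1 pit2 -> P1=[2,4,0,4,3,5](1) P2=[4,2,3,2,3,5](0)
Move 2: P1 pit3 -> P1=[2,4,0,0,4,6](2) P2=[5,2,3,2,3,5](0)
Move 3: P2 pit5 -> P1=[3,5,1,1,4,6](2) P2=[5,2,3,2,3,0](1)
Move 4: P2 pit0 -> P1=[0,5,1,1,4,6](2) P2=[0,3,4,3,4,0](5)
Move 5: P1 pit5 -> P1=[0,5,1,1,4,0](3) P2=[1,4,5,4,5,0](5)
Move 6: P2 pit2 -> P1=[1,5,1,1,4,0](3) P2=[1,4,0,5,6,1](6)

Answer: 1 5 1 1 4 0 3 1 4 0 5 6 1 6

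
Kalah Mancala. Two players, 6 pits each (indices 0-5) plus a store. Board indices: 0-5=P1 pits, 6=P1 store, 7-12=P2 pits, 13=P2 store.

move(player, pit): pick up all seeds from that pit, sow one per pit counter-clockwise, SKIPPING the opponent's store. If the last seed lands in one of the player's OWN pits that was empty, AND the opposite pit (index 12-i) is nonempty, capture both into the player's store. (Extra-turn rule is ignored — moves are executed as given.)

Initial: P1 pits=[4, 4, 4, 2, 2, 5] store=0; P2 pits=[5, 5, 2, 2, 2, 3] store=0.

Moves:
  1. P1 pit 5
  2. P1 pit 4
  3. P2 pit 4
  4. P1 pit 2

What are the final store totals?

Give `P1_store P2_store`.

Move 1: P1 pit5 -> P1=[4,4,4,2,2,0](1) P2=[6,6,3,3,2,3](0)
Move 2: P1 pit4 -> P1=[4,4,4,2,0,1](2) P2=[6,6,3,3,2,3](0)
Move 3: P2 pit4 -> P1=[4,4,4,2,0,1](2) P2=[6,6,3,3,0,4](1)
Move 4: P1 pit2 -> P1=[4,4,0,3,1,2](3) P2=[6,6,3,3,0,4](1)

Answer: 3 1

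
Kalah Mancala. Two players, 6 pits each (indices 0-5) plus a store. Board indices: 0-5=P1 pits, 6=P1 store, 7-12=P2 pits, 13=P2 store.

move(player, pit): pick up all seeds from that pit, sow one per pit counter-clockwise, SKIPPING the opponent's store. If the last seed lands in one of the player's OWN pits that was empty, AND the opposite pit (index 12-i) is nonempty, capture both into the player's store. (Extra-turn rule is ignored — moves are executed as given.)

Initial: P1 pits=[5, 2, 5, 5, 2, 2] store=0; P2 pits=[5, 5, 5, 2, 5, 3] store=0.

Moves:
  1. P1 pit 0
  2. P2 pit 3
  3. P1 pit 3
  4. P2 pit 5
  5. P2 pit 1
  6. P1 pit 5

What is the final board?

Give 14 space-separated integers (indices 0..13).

Answer: 2 4 7 0 4 0 2 7 1 8 1 7 1 2

Derivation:
Move 1: P1 pit0 -> P1=[0,3,6,6,3,3](0) P2=[5,5,5,2,5,3](0)
Move 2: P2 pit3 -> P1=[0,3,6,6,3,3](0) P2=[5,5,5,0,6,4](0)
Move 3: P1 pit3 -> P1=[0,3,6,0,4,4](1) P2=[6,6,6,0,6,4](0)
Move 4: P2 pit5 -> P1=[1,4,7,0,4,4](1) P2=[6,6,6,0,6,0](1)
Move 5: P2 pit1 -> P1=[2,4,7,0,4,4](1) P2=[6,0,7,1,7,1](2)
Move 6: P1 pit5 -> P1=[2,4,7,0,4,0](2) P2=[7,1,8,1,7,1](2)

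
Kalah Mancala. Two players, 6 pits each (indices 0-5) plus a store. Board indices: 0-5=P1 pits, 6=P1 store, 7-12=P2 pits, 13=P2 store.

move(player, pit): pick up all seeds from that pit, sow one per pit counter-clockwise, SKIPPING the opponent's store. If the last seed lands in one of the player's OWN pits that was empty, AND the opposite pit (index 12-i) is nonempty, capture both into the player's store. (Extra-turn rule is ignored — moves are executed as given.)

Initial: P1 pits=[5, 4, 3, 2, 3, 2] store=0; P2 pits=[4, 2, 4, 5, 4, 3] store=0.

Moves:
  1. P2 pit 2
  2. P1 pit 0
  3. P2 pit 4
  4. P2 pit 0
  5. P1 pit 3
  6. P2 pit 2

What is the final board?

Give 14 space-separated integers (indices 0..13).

Answer: 1 0 5 0 5 4 1 0 3 0 8 0 5 9

Derivation:
Move 1: P2 pit2 -> P1=[5,4,3,2,3,2](0) P2=[4,2,0,6,5,4](1)
Move 2: P1 pit0 -> P1=[0,5,4,3,4,3](0) P2=[4,2,0,6,5,4](1)
Move 3: P2 pit4 -> P1=[1,6,5,3,4,3](0) P2=[4,2,0,6,0,5](2)
Move 4: P2 pit0 -> P1=[1,0,5,3,4,3](0) P2=[0,3,1,7,0,5](9)
Move 5: P1 pit3 -> P1=[1,0,5,0,5,4](1) P2=[0,3,1,7,0,5](9)
Move 6: P2 pit2 -> P1=[1,0,5,0,5,4](1) P2=[0,3,0,8,0,5](9)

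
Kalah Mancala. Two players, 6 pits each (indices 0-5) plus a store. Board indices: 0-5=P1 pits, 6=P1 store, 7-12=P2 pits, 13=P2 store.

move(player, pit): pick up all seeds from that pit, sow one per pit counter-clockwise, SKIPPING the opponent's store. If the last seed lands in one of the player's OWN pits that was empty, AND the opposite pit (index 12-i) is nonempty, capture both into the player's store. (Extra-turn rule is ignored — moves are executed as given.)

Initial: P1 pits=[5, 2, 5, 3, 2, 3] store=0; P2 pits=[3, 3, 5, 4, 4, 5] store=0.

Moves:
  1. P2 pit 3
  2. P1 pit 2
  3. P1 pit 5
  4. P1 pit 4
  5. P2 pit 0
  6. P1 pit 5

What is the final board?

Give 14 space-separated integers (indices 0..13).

Move 1: P2 pit3 -> P1=[6,2,5,3,2,3](0) P2=[3,3,5,0,5,6](1)
Move 2: P1 pit2 -> P1=[6,2,0,4,3,4](1) P2=[4,3,5,0,5,6](1)
Move 3: P1 pit5 -> P1=[6,2,0,4,3,0](2) P2=[5,4,6,0,5,6](1)
Move 4: P1 pit4 -> P1=[6,2,0,4,0,1](3) P2=[6,4,6,0,5,6](1)
Move 5: P2 pit0 -> P1=[6,2,0,4,0,1](3) P2=[0,5,7,1,6,7](2)
Move 6: P1 pit5 -> P1=[6,2,0,4,0,0](4) P2=[0,5,7,1,6,7](2)

Answer: 6 2 0 4 0 0 4 0 5 7 1 6 7 2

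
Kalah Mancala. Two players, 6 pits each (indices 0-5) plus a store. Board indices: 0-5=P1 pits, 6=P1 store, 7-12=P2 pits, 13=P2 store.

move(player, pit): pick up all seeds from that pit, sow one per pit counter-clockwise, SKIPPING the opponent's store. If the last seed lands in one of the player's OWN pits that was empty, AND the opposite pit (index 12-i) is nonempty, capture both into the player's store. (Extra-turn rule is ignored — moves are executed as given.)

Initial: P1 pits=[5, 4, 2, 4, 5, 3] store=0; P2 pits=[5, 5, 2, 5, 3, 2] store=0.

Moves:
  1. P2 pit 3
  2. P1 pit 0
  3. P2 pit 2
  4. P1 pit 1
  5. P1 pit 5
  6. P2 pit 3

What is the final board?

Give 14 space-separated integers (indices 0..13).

Answer: 0 0 4 6 7 0 3 7 6 1 0 6 4 1

Derivation:
Move 1: P2 pit3 -> P1=[6,5,2,4,5,3](0) P2=[5,5,2,0,4,3](1)
Move 2: P1 pit0 -> P1=[0,6,3,5,6,4](1) P2=[5,5,2,0,4,3](1)
Move 3: P2 pit2 -> P1=[0,6,3,5,6,4](1) P2=[5,5,0,1,5,3](1)
Move 4: P1 pit1 -> P1=[0,0,4,6,7,5](2) P2=[6,5,0,1,5,3](1)
Move 5: P1 pit5 -> P1=[0,0,4,6,7,0](3) P2=[7,6,1,2,5,3](1)
Move 6: P2 pit3 -> P1=[0,0,4,6,7,0](3) P2=[7,6,1,0,6,4](1)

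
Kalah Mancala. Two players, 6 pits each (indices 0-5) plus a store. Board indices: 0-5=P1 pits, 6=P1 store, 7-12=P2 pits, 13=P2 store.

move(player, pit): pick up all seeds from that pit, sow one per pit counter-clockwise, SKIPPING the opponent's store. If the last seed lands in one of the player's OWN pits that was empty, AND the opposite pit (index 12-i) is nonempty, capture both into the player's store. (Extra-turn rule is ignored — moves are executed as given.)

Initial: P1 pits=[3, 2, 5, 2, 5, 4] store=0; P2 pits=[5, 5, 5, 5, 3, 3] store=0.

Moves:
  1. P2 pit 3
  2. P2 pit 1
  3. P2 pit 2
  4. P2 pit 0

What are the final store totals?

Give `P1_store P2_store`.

Answer: 0 3

Derivation:
Move 1: P2 pit3 -> P1=[4,3,5,2,5,4](0) P2=[5,5,5,0,4,4](1)
Move 2: P2 pit1 -> P1=[4,3,5,2,5,4](0) P2=[5,0,6,1,5,5](2)
Move 3: P2 pit2 -> P1=[5,4,5,2,5,4](0) P2=[5,0,0,2,6,6](3)
Move 4: P2 pit0 -> P1=[5,4,5,2,5,4](0) P2=[0,1,1,3,7,7](3)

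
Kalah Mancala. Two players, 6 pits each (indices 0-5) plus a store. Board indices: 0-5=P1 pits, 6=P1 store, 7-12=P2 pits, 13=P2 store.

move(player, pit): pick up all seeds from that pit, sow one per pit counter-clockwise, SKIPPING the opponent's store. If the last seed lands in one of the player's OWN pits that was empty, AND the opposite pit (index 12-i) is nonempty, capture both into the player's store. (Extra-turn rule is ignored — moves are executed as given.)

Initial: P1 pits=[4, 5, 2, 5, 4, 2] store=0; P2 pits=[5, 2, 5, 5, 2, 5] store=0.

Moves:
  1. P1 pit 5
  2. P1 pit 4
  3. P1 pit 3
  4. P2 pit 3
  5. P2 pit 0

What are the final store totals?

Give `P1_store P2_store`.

Move 1: P1 pit5 -> P1=[4,5,2,5,4,0](1) P2=[6,2,5,5,2,5](0)
Move 2: P1 pit4 -> P1=[4,5,2,5,0,1](2) P2=[7,3,5,5,2,5](0)
Move 3: P1 pit3 -> P1=[4,5,2,0,1,2](3) P2=[8,4,5,5,2,5](0)
Move 4: P2 pit3 -> P1=[5,6,2,0,1,2](3) P2=[8,4,5,0,3,6](1)
Move 5: P2 pit0 -> P1=[6,7,2,0,1,2](3) P2=[0,5,6,1,4,7](2)

Answer: 3 2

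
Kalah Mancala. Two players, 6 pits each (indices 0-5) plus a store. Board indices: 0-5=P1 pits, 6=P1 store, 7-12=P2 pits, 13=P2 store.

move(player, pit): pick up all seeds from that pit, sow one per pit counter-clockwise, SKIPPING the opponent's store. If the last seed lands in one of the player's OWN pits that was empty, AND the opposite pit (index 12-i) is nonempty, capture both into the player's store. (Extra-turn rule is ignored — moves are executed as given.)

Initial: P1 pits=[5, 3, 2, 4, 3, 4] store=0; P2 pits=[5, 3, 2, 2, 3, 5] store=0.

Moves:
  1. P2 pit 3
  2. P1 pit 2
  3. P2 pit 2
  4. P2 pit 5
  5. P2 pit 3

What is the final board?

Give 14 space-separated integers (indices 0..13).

Answer: 6 4 1 6 5 4 0 5 3 0 0 6 0 1

Derivation:
Move 1: P2 pit3 -> P1=[5,3,2,4,3,4](0) P2=[5,3,2,0,4,6](0)
Move 2: P1 pit2 -> P1=[5,3,0,5,4,4](0) P2=[5,3,2,0,4,6](0)
Move 3: P2 pit2 -> P1=[5,3,0,5,4,4](0) P2=[5,3,0,1,5,6](0)
Move 4: P2 pit5 -> P1=[6,4,1,6,5,4](0) P2=[5,3,0,1,5,0](1)
Move 5: P2 pit3 -> P1=[6,4,1,6,5,4](0) P2=[5,3,0,0,6,0](1)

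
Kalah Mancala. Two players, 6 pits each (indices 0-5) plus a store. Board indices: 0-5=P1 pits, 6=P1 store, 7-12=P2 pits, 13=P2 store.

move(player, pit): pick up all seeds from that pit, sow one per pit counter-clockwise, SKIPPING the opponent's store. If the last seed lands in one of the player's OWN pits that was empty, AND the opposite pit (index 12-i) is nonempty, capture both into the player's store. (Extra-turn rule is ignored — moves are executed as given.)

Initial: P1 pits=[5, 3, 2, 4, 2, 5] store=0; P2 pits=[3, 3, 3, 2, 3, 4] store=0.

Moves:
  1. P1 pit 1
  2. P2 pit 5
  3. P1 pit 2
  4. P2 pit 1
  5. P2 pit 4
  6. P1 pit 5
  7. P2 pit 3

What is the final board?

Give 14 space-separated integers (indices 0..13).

Move 1: P1 pit1 -> P1=[5,0,3,5,3,5](0) P2=[3,3,3,2,3,4](0)
Move 2: P2 pit5 -> P1=[6,1,4,5,3,5](0) P2=[3,3,3,2,3,0](1)
Move 3: P1 pit2 -> P1=[6,1,0,6,4,6](1) P2=[3,3,3,2,3,0](1)
Move 4: P2 pit1 -> P1=[6,1,0,6,4,6](1) P2=[3,0,4,3,4,0](1)
Move 5: P2 pit4 -> P1=[7,2,0,6,4,6](1) P2=[3,0,4,3,0,1](2)
Move 6: P1 pit5 -> P1=[7,2,0,6,4,0](2) P2=[4,1,5,4,1,1](2)
Move 7: P2 pit3 -> P1=[8,2,0,6,4,0](2) P2=[4,1,5,0,2,2](3)

Answer: 8 2 0 6 4 0 2 4 1 5 0 2 2 3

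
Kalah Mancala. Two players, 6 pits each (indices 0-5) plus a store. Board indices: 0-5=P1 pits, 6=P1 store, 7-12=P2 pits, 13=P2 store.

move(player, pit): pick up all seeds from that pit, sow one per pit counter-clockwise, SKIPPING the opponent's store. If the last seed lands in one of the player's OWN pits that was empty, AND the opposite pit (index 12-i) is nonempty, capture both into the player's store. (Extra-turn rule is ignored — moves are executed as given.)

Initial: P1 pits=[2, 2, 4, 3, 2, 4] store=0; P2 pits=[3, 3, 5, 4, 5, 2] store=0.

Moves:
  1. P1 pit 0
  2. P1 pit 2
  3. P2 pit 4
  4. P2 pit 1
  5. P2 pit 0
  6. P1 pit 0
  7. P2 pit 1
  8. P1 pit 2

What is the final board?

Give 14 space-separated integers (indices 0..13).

Answer: 0 0 0 5 3 5 3 0 0 8 6 0 3 6

Derivation:
Move 1: P1 pit0 -> P1=[0,3,5,3,2,4](0) P2=[3,3,5,4,5,2](0)
Move 2: P1 pit2 -> P1=[0,3,0,4,3,5](1) P2=[4,3,5,4,5,2](0)
Move 3: P2 pit4 -> P1=[1,4,1,4,3,5](1) P2=[4,3,5,4,0,3](1)
Move 4: P2 pit1 -> P1=[1,0,1,4,3,5](1) P2=[4,0,6,5,0,3](6)
Move 5: P2 pit0 -> P1=[1,0,1,4,3,5](1) P2=[0,1,7,6,1,3](6)
Move 6: P1 pit0 -> P1=[0,0,1,4,3,5](3) P2=[0,1,7,6,0,3](6)
Move 7: P2 pit1 -> P1=[0,0,1,4,3,5](3) P2=[0,0,8,6,0,3](6)
Move 8: P1 pit2 -> P1=[0,0,0,5,3,5](3) P2=[0,0,8,6,0,3](6)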